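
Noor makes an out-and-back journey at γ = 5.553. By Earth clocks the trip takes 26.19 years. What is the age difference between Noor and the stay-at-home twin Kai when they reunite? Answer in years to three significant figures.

Δt − τ = 21.5 years

γ = 5.553
Noor's elapsed proper time: τ = 26.19/5.553 = 4.716 years.
Age gap = Δt − τ = 26.19 − 4.716 years.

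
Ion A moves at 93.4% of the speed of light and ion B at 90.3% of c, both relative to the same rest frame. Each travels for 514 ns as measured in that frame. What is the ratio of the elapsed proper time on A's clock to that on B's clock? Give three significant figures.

τ_A/τ_B = 0.832

A: β = 0.934; γ = 1/√(1 − 0.934²) = 1/√0.1276 = 2.799. B: β = 0.903; γ = 1/√(1 − 0.903²) = 1/√0.1846 = 2.328.
τ_A/τ_B = γ_B/γ_A = 2.328/2.799 = 0.8316, so τ_A/τ_B = 0.8316.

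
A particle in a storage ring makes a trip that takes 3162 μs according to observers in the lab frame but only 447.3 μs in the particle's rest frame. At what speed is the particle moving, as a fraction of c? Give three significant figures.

The proper time is measured in the particle's rest frame (both events occur at the particle's location); Δt is measured in the lab frame. γ = Δt/τ = 3162/447.3 = 7.069.
β = √(1 − 1/γ²) = √(1 − 0.02001) = √0.9800

β = 0.990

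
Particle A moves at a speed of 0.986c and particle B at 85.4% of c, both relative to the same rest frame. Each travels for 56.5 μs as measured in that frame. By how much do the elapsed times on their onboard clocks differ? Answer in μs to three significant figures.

A: γ = 1/√(1 − 0.986²) = 1/√0.02780 = 5.997; τ_A = 56.5/5.997 = 9.421 μs.
B: β = 0.854; γ = 1/√(1 − 0.854²) = 1/√0.2707 = 1.922; τ_B = 56.5/1.922 = 29.40 μs.

|τ_A − τ_B| = 20.0 μs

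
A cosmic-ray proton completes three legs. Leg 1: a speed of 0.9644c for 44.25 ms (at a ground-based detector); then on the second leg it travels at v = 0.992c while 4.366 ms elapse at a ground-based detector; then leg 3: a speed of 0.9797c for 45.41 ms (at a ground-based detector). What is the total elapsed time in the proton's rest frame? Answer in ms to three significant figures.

τ = 21.4 ms

Leg 1: γ = 1/√(1 − 0.9644²) = 1/√0.06993 = 3.781; τ_1 = 44.25/3.781 = 11.70 ms.
Leg 2: γ = 1/√(1 − 0.992²) = 1/√0.01594 = 7.922; τ_2 = 4.366/7.922 = 0.5512 ms.
Leg 3: γ = 1/√(1 − 0.9797²) = 1/√0.04019 = 4.988; τ_3 = 45.41/4.988 = 9.103 ms.
Total: 11.70 + 0.5512 + 9.103 ms.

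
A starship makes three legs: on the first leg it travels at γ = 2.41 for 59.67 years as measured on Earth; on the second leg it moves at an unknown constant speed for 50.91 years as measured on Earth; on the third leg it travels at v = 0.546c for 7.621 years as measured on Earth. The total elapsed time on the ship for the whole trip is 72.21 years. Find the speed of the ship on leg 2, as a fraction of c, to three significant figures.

Leg 1: γ = 2.41; τ_1 = 59.67/2.410 = 24.76 years.
Leg 2: speed unknown; τ_2 = 50.91/γ_2.
Leg 3: γ = 1/√(1 − 0.546²) = 1/√0.7019 = 1.194; τ_3 = 7.621/1.194 = 6.385 years.
Total proper time: 24.76 + τ_2 + 6.385 = 72.21, so τ_2 = 72.21 − 31.14 = 41.07 years.
γ_2 = 50.91/41.07 = 1.240; β = √(1 − 1/γ²) = √0.3493.

β = 0.591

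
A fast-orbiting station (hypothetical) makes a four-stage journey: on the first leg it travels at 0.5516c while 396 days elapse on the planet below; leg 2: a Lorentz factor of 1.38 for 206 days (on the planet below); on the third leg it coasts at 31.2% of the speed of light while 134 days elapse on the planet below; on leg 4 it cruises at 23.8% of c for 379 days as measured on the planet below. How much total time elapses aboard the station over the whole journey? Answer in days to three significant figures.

τ = 975 days

Leg 1: γ = 1/√(1 − 0.5516²) = 1/√0.6957 = 1.199; τ_1 = 396/1.199 = 330.3 days.
Leg 2: γ = 1.38; τ_2 = 206/1.380 = 149.3 days.
Leg 3: β = 0.312; γ = 1/√(1 − 0.312²) = 1/√0.9027 = 1.053; τ_3 = 134/1.053 = 127.3 days.
Leg 4: β = 0.238; γ = 1/√(1 − 0.238²) = 1/√0.9434 = 1.030; τ_4 = 379/1.030 = 368.1 days.
Total: 330.3 + 149.3 + 127.3 + 368.1 days.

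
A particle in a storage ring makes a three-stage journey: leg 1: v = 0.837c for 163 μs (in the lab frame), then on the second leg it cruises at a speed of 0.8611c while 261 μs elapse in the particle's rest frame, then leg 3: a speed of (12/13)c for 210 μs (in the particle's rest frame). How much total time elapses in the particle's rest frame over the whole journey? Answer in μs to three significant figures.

Leg 1: γ = 1/√(1 − 0.837²) = 1/√0.2994 = 1.827; τ_1 = 163/1.827 = 89.19 μs.
Leg 2: 261 μs is already measured in the particle's rest frame.
Leg 3: 210 μs is already measured in the particle's rest frame.
Total: 89.19 + 261.0 + 210.0 μs.

τ = 560 μs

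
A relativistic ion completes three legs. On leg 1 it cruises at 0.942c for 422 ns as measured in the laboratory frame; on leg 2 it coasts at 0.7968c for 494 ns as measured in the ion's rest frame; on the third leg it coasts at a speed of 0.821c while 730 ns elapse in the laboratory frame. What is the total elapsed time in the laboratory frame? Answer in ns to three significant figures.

Δt = 1970 ns

Leg 1: 422 ns is already measured in the laboratory frame.
Leg 2: γ = 1/√(1 − 0.7968²) = 1/√0.3651 = 1.655; Δt_2 = 1.655 × 494 = 817.6 ns.
Leg 3: 730 ns is already measured in the laboratory frame.
Total: 422.0 + 817.6 + 730.0 ns.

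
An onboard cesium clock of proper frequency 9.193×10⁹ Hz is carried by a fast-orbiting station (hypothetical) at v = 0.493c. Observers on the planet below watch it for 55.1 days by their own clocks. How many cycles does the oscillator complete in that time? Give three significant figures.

N = 3.81×10¹⁶

γ = 1/√(1 − 0.493²) = 1/√0.7570 = 1.149
During 55.1 days of lab time, the oscillator's proper time advances by τ = Δt/γ = 55.1/1.149 = 47.94 days = 4.142×10⁶ s.
N = f × τ = 9.193×10⁹ × 4.142×10⁶ = 3.808×10¹⁶.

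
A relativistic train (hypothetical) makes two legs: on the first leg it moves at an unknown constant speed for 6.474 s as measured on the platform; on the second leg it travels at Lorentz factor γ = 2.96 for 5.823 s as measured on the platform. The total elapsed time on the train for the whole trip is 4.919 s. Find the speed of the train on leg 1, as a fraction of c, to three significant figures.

β = 0.890

Leg 1: speed unknown; τ_1 = 6.474/γ_1.
Leg 2: γ = 2.96; τ_2 = 5.823/2.960 = 1.967 s.
Total proper time: τ_1 + 1.967 = 4.919, so τ_1 = 4.919 − 1.967 = 2.952 s.
γ_1 = 6.474/2.952 = 2.193; β = √(1 − 1/γ²) = √0.7921.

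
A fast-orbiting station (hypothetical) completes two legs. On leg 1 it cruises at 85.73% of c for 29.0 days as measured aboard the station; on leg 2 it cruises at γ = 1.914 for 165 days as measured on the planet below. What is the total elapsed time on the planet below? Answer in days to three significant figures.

Leg 1: β = 0.8573; γ = 1/√(1 − 0.8573²) = 1/√0.2650 = 1.942; Δt_1 = 1.942 × 29.0 = 56.33 days.
Leg 2: 165 days is already measured on the planet below.
Total: 56.33 + 165.0 days.

Δt = 221 days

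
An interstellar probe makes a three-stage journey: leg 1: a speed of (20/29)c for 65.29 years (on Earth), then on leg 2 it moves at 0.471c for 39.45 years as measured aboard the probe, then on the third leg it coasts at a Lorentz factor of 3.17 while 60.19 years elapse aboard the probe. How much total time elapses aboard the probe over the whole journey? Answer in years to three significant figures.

τ = 147 years

Leg 1: γ = 1/√(1 − (20/29)²) = 29/21 ≈ 1.381; τ_1 = 65.29/1.381 = 47.28 years.
Leg 2: 39.45 years is already measured aboard the probe.
Leg 3: 60.19 years is already measured aboard the probe.
Total: 47.28 + 39.45 + 60.19 years.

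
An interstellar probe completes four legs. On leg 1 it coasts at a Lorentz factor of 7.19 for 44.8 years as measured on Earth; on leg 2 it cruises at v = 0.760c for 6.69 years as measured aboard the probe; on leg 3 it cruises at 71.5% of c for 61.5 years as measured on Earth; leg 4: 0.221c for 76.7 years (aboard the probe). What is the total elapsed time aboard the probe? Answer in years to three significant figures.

τ = 133 years

Leg 1: γ = 7.19; τ_1 = 44.8/7.190 = 6.231 years.
Leg 2: 6.69 years is already measured aboard the probe.
Leg 3: β = 0.715; γ = 1/√(1 − 0.715²) = 1/√0.4888 = 1.430; τ_3 = 61.5/1.430 = 43.00 years.
Leg 4: 76.7 years is already measured aboard the probe.
Total: 6.231 + 6.690 + 43.00 + 76.70 years.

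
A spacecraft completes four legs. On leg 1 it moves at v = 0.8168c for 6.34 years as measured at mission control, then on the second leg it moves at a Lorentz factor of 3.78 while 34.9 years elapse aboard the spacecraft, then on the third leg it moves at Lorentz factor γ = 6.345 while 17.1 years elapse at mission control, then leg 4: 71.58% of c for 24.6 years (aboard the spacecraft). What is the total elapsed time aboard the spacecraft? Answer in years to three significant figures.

Leg 1: γ = 1/√(1 − 0.8168²) = 1/√0.3328 = 1.733; τ_1 = 6.34/1.733 = 3.658 years.
Leg 2: 34.9 years is already measured aboard the spacecraft.
Leg 3: γ = 6.345; τ_3 = 17.1/6.345 = 2.695 years.
Leg 4: 24.6 years is already measured aboard the spacecraft.
Total: 3.658 + 34.90 + 2.695 + 24.60 years.

τ = 65.9 years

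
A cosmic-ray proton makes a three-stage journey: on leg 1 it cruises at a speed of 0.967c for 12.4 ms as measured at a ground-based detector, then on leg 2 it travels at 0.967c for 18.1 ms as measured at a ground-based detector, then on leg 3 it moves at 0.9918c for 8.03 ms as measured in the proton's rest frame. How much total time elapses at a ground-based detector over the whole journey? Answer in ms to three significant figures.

Δt = 93.3 ms

Leg 1: 12.4 ms is already measured at a ground-based detector.
Leg 2: 18.1 ms is already measured at a ground-based detector.
Leg 3: γ = 1/√(1 − 0.9918²) = 1/√0.01633 = 7.825; Δt_3 = 7.825 × 8.03 = 62.83 ms.
Total: 12.40 + 18.10 + 62.83 ms.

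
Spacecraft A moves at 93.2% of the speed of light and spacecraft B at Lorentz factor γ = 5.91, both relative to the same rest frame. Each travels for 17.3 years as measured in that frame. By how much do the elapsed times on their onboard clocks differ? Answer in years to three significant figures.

A: β = 0.932; γ = 1/√(1 − 0.932²) = 1/√0.1314 = 2.759; τ_A = 17.3/2.759 = 6.271 years.
B: γ = 5.91; τ_B = 17.3/5.910 = 2.927 years.

|τ_A − τ_B| = 3.34 years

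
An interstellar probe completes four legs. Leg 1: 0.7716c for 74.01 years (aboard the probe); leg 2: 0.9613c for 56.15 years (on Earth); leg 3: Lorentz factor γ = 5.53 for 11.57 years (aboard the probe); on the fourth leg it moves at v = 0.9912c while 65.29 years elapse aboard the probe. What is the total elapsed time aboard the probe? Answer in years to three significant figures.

τ = 166 years

Leg 1: 74.01 years is already measured aboard the probe.
Leg 2: γ = 1/√(1 − 0.9613²) = 1/√0.07590 = 3.630; τ_2 = 56.15/3.630 = 15.47 years.
Leg 3: 11.57 years is already measured aboard the probe.
Leg 4: 65.29 years is already measured aboard the probe.
Total: 74.01 + 15.47 + 11.57 + 65.29 years.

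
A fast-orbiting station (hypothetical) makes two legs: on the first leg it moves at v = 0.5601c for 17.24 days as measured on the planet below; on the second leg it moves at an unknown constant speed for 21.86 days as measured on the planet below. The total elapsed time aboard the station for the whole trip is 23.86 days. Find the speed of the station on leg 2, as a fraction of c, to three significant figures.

Leg 1: γ = 1/√(1 − 0.5601²) = 1/√0.6863 = 1.207; τ_1 = 17.24/1.207 = 14.28 days.
Leg 2: speed unknown; τ_2 = 21.86/γ_2.
Total proper time: 14.28 + τ_2 = 23.86, so τ_2 = 23.86 − 14.28 = 9.578 days.
γ_2 = 21.86/9.578 = 2.282; β = √(1 − 1/γ²) = √0.8080.

β = 0.899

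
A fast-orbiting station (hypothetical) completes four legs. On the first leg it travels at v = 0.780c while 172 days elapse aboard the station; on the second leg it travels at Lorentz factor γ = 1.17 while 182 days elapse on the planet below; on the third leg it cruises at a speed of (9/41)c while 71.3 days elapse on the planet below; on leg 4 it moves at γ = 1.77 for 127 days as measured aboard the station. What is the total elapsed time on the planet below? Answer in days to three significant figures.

Leg 1: γ = 1/√(1 − 0.780²) = 1/√0.3916 = 1.598; Δt_1 = 1.598 × 172 = 274.9 days.
Leg 2: 182 days is already measured on the planet below.
Leg 3: 71.3 days is already measured on the planet below.
Leg 4: γ = 1.77; Δt_4 = 1.770 × 127 = 224.8 days.
Total: 274.9 + 182.0 + 71.30 + 224.8 days.

Δt = 753 days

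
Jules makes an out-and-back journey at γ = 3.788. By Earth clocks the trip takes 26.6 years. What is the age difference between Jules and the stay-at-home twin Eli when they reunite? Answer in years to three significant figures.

γ = 3.788
Jules's elapsed proper time: τ = 26.6/3.788 = 7.022 years.
Age gap = Δt − τ = 26.6 − 7.022 years.

Δt − τ = 19.6 years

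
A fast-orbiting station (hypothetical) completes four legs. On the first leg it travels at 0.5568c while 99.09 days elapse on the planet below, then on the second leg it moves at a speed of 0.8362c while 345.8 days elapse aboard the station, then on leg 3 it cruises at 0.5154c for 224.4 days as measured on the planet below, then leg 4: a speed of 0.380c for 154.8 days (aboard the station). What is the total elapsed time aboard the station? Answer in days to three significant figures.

Leg 1: γ = 1/√(1 − 0.5568²) = 1/√0.6900 = 1.204; τ_1 = 99.09/1.204 = 82.31 days.
Leg 2: 345.8 days is already measured aboard the station.
Leg 3: γ = 1/√(1 − 0.5154²) = 1/√0.7344 = 1.167; τ_3 = 224.4/1.167 = 192.3 days.
Leg 4: 154.8 days is already measured aboard the station.
Total: 82.31 + 345.8 + 192.3 + 154.8 days.

τ = 775 days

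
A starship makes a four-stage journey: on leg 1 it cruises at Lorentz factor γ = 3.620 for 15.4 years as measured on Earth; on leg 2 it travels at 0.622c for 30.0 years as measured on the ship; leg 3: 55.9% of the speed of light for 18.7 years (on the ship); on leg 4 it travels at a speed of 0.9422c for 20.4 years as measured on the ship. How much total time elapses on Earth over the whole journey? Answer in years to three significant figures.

Δt = 137 years

Leg 1: 15.4 years is already measured on Earth.
Leg 2: γ = 1/√(1 − 0.622²) = 1/√0.6131 = 1.277; Δt_2 = 1.277 × 30.0 = 38.31 years.
Leg 3: β = 0.559; γ = 1/√(1 − 0.559²) = 1/√0.6875 = 1.206; Δt_3 = 1.206 × 18.7 = 22.55 years.
Leg 4: γ = 1/√(1 − 0.9422²) = 1/√0.1123 = 2.985; Δt_4 = 2.985 × 20.4 = 60.89 years.
Total: 15.40 + 38.31 + 22.55 + 60.89 years.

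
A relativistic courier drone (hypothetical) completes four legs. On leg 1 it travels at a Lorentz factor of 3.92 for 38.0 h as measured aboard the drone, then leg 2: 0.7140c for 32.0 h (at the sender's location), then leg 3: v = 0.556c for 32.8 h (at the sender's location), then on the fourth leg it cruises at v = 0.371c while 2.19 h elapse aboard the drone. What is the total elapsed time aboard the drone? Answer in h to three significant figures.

Leg 1: 38.0 h is already measured aboard the drone.
Leg 2: γ = 1/√(1 − 0.7140²) = 1/√0.4902 = 1.428; τ_2 = 32.0/1.428 = 22.40 h.
Leg 3: γ = 1/√(1 − 0.556²) = 1/√0.6909 = 1.203; τ_3 = 32.8/1.203 = 27.26 h.
Leg 4: 2.19 h is already measured aboard the drone.
Total: 38.00 + 22.40 + 27.26 + 2.190 h.

τ = 89.9 h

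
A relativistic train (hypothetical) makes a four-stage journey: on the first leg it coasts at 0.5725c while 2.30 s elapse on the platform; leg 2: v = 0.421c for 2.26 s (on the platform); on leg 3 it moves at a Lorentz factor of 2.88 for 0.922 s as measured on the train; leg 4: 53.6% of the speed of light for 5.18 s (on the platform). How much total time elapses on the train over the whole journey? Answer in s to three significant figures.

τ = 9.23 s

Leg 1: γ = 1/√(1 − 0.5725²) = 1/√0.6722 = 1.220; τ_1 = 2.30/1.220 = 1.886 s.
Leg 2: γ = 1/√(1 − 0.421²) = 1/√0.8228 = 1.102; τ_2 = 2.26/1.102 = 2.050 s.
Leg 3: 0.922 s is already measured on the train.
Leg 4: β = 0.536; γ = 1/√(1 − 0.536²) = 1/√0.7127 = 1.185; τ_4 = 5.18/1.185 = 4.373 s.
Total: 1.886 + 2.050 + 0.9220 + 4.373 s.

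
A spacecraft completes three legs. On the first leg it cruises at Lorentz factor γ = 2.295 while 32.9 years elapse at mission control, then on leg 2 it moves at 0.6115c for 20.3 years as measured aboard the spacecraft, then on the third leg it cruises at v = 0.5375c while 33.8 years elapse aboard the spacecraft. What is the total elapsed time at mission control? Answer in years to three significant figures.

Δt = 98.6 years

Leg 1: 32.9 years is already measured at mission control.
Leg 2: γ = 1/√(1 − 0.6115²) = 1/√0.6261 = 1.264; Δt_2 = 1.264 × 20.3 = 25.66 years.
Leg 3: γ = 1/√(1 − 0.5375²) = 1/√0.7111 = 1.186; Δt_3 = 1.186 × 33.8 = 40.08 years.
Total: 32.90 + 25.66 + 40.08 years.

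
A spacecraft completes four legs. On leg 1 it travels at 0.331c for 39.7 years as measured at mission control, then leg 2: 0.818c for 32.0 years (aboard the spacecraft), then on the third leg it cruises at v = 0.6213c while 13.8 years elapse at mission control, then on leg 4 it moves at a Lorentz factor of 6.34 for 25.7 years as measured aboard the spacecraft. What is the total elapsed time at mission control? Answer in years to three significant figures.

Leg 1: 39.7 years is already measured at mission control.
Leg 2: γ = 1/√(1 − 0.818²) = 1/√0.3309 = 1.738; Δt_2 = 1.738 × 32.0 = 55.63 years.
Leg 3: 13.8 years is already measured at mission control.
Leg 4: γ = 6.34; Δt_4 = 6.340 × 25.7 = 162.9 years.
Total: 39.70 + 55.63 + 13.80 + 162.9 years.

Δt = 272 years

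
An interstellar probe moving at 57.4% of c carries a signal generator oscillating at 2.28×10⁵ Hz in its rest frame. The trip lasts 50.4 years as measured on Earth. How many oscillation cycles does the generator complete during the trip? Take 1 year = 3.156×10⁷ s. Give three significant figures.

β = 0.574; γ = 1/√(1 − 0.574²) = 1/√0.6705 = 1.221
The oscillator's own cycle count is N = f × τ where τ is the proper time aboard the probe. τ = Δt/γ = 50.4/1.221 = 41.27 years = 1.302×10⁹ s.
N = 2.28×10⁵ × 1.302×10⁹ = 2.970×10¹⁴.

N = 2.97×10¹⁴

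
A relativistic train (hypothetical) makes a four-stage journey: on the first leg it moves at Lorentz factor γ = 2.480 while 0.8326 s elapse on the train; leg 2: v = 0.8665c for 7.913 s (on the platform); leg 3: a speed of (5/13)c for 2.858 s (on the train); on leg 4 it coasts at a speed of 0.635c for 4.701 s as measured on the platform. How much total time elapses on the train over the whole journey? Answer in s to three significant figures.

τ = 11.3 s

Leg 1: 0.8326 s is already measured on the train.
Leg 2: γ = 1/√(1 − 0.8665²) = 1/√0.2492 = 2.003; τ_2 = 7.913/2.003 = 3.950 s.
Leg 3: 2.858 s is already measured on the train.
Leg 4: γ = 1/√(1 − 0.635²) = 1/√0.5968 = 1.294; τ_4 = 4.701/1.294 = 3.632 s.
Total: 0.8326 + 3.950 + 2.858 + 3.632 s.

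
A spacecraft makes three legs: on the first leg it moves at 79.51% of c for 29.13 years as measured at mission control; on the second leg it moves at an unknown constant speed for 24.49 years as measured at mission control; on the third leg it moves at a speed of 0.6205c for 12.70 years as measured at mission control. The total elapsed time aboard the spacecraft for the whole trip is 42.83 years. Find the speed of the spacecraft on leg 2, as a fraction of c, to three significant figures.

Leg 1: β = 0.7951; γ = 1/√(1 − 0.7951²) = 1/√0.3678 = 1.649; τ_1 = 29.13/1.649 = 17.67 years.
Leg 2: speed unknown; τ_2 = 24.49/γ_2.
Leg 3: γ = 1/√(1 − 0.6205²) = 1/√0.6150 = 1.275; τ_3 = 12.70/1.275 = 9.959 years.
Total proper time: 17.67 + τ_2 + 9.959 = 42.83, so τ_2 = 42.83 − 27.63 = 15.20 years.
γ_2 = 24.49/15.20 = 1.611; β = √(1 − 1/γ²) = √0.6146.

β = 0.784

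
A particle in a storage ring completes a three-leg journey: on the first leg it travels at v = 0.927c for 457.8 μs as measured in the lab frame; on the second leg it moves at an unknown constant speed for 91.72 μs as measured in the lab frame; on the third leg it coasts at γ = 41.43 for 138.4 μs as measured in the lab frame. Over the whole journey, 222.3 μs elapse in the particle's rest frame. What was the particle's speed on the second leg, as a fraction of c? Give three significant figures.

β = 0.857

Leg 1: γ = 1/√(1 − 0.927²) = 1/√0.1407 = 2.666; τ_1 = 457.8/2.666 = 171.7 μs.
Leg 2: speed unknown; τ_2 = 91.72/γ_2.
Leg 3: γ = 41.43; τ_3 = 138.4/41.43 = 3.341 μs.
Total proper time: 171.7 + τ_2 + 3.341 = 222.3, so τ_2 = 222.3 − 175.0 = 47.26 μs.
γ_2 = 91.72/47.26 = 1.941; β = √(1 − 1/γ²) = √0.7345.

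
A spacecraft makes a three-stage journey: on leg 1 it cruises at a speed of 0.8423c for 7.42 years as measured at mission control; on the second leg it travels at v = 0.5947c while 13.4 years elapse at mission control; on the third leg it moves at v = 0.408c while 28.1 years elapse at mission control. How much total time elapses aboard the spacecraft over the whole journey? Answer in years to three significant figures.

τ = 40.4 years

Leg 1: γ = 1/√(1 − 0.8423²) = 1/√0.2905 = 1.855; τ_1 = 7.42/1.855 = 3.999 years.
Leg 2: γ = 1/√(1 − 0.5947²) = 1/√0.6463 = 1.244; τ_2 = 13.4/1.244 = 10.77 years.
Leg 3: γ = 1/√(1 − 0.408²) = 1/√0.8335 = 1.095; τ_3 = 28.1/1.095 = 25.65 years.
Total: 3.999 + 10.77 + 25.65 years.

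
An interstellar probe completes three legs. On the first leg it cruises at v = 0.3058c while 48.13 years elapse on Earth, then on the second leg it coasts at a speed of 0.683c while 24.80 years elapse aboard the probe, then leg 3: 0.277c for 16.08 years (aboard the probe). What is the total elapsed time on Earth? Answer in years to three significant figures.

Leg 1: 48.13 years is already measured on Earth.
Leg 2: γ = 1/√(1 − 0.683²) = 1/√0.5335 = 1.369; Δt_2 = 1.369 × 24.80 = 33.95 years.
Leg 3: γ = 1/√(1 − 0.277²) = 1/√0.9233 = 1.041; Δt_3 = 1.041 × 16.08 = 16.73 years.
Total: 48.13 + 33.95 + 16.73 years.

Δt = 98.8 years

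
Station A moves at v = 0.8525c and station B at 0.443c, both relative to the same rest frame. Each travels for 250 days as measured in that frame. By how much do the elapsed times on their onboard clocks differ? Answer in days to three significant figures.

|τ_A − τ_B| = 93.4 days

A: γ = 1/√(1 − 0.8525²) = 1/√0.2732 = 1.913; τ_A = 250/1.913 = 130.7 days.
B: γ = 1/√(1 − 0.443²) = 1/√0.8038 = 1.115; τ_B = 250/1.115 = 224.1 days.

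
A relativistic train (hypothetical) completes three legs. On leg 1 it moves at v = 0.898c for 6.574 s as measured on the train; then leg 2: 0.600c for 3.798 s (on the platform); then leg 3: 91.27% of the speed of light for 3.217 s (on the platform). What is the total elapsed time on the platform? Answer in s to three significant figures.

Δt = 22.0 s

Leg 1: γ = 1/√(1 − 0.898²) = 1/√0.1936 = 2.273; Δt_1 = 2.273 × 6.574 = 14.94 s.
Leg 2: 3.798 s is already measured on the platform.
Leg 3: 3.217 s is already measured on the platform.
Total: 14.94 + 3.798 + 3.217 s.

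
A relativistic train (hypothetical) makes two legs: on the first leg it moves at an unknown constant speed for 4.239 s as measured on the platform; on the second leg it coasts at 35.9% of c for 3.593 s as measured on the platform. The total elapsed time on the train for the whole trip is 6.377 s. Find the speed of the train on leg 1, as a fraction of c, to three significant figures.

β = 0.701

Leg 1: speed unknown; τ_1 = 4.239/γ_1.
Leg 2: β = 0.359; γ = 1/√(1 − 0.359²) = 1/√0.8711 = 1.071; τ_2 = 3.593/1.071 = 3.353 s.
Total proper time: τ_1 + 3.353 = 6.377, so τ_1 = 6.377 − 3.353 = 3.024 s.
γ_1 = 4.239/3.024 = 1.402; β = √(1 − 1/γ²) = √0.4913.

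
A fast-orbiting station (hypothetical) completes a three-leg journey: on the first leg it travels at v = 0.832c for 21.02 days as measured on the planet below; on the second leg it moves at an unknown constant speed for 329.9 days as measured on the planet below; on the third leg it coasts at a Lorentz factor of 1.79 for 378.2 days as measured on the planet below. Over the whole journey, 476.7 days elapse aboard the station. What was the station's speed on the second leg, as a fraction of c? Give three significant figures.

Leg 1: γ = 1/√(1 − 0.832²) = 1/√0.3078 = 1.803; τ_1 = 21.02/1.803 = 11.66 days.
Leg 2: speed unknown; τ_2 = 329.9/γ_2.
Leg 3: γ = 1.79; τ_3 = 378.2/1.790 = 211.3 days.
Total proper time: 11.66 + τ_2 + 211.3 = 476.7, so τ_2 = 476.7 − 222.9 = 253.8 days.
γ_2 = 329.9/253.8 = 1.300; β = √(1 − 1/γ²) = √0.4084.

β = 0.639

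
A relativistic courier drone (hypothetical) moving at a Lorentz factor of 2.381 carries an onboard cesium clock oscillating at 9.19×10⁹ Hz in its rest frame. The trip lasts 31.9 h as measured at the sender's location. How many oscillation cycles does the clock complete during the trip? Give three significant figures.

N = 4.43×10¹⁴

γ = 2.381
The oscillator's own cycle count is N = f × τ where τ is the proper time aboard the drone. τ = Δt/γ = 31.9/2.381 = 13.40 h = 4.823×10⁴ s.
N = 9.19×10⁹ × 4.823×10⁴ = 4.433×10¹⁴.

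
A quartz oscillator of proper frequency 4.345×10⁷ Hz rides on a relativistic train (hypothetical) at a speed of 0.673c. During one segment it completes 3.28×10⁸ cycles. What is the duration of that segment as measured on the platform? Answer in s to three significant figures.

γ = 1/√(1 − 0.673²) = 1/√0.5471 = 1.352
Proper time for N cycles: τ = N/f = 3.28×10⁸/(4.345×10⁷) = 7.549×10⁰ s = 7.549 s.
Lab-frame duration Δt = γτ = 1.352 × 7.549 = 10.21 s.

Δt = 10.2 s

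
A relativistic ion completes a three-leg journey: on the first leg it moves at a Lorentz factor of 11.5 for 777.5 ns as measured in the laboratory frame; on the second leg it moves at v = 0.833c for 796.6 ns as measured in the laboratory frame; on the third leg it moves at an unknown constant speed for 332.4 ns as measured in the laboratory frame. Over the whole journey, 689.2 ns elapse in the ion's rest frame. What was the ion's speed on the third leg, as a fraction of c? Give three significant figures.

Leg 1: γ = 11.5; τ_1 = 777.5/11.50 = 67.61 ns.
Leg 2: γ = 1/√(1 − 0.833²) = 1/√0.3061 = 1.807; τ_2 = 796.6/1.807 = 440.7 ns.
Leg 3: speed unknown; τ_3 = 332.4/γ_3.
Total proper time: 67.61 + 440.7 + τ_3 = 689.2, so τ_3 = 689.2 − 508.3 = 180.9 ns.
γ_3 = 332.4/180.9 = 1.838; β = √(1 − 1/γ²) = √0.7040.

β = 0.839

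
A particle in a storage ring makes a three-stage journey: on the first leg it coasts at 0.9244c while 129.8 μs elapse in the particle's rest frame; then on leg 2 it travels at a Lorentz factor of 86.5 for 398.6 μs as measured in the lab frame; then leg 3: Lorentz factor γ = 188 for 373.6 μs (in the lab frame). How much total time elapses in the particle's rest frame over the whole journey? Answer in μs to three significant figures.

Leg 1: 129.8 μs is already measured in the particle's rest frame.
Leg 2: γ = 86.5; τ_2 = 398.6/86.50 = 4.608 μs.
Leg 3: γ = 188; τ_3 = 373.6/188.0 = 1.987 μs.
Total: 129.8 + 4.608 + 1.987 μs.

τ = 136 μs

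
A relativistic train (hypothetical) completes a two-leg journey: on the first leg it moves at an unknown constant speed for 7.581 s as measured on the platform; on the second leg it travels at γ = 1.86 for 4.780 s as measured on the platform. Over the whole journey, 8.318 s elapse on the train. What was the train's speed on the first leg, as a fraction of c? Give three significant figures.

Leg 1: speed unknown; τ_1 = 7.581/γ_1.
Leg 2: γ = 1.86; τ_2 = 4.780/1.860 = 2.570 s.
Total proper time: τ_1 + 2.570 = 8.318, so τ_1 = 8.318 − 2.570 = 5.748 s.
γ_1 = 7.581/5.748 = 1.319; β = √(1 − 1/γ²) = √0.4251.

β = 0.652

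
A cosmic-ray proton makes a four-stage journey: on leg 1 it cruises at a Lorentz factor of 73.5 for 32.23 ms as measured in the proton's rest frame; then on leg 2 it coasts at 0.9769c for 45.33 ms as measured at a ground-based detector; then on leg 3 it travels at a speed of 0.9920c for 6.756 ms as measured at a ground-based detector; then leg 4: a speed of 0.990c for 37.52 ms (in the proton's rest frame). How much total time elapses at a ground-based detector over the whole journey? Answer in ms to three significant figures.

Δt = 2690 ms

Leg 1: γ = 73.5; Δt_1 = 73.50 × 32.23 = 2369 ms.
Leg 2: 45.33 ms is already measured at a ground-based detector.
Leg 3: 6.756 ms is already measured at a ground-based detector.
Leg 4: γ = 1/√(1 − 0.990²) = 1/√0.01990 = 7.089; Δt_4 = 7.089 × 37.52 = 266.0 ms.
Total: 2369 + 45.33 + 6.756 + 266.0 ms.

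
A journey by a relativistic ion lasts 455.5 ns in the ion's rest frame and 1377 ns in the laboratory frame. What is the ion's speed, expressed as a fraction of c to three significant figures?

The proper time is measured in the ion's rest frame (both events occur at the ion's location); Δt is measured in the laboratory frame. γ = Δt/τ = 1377/455.5 = 3.023.
β = √(1 − 1/γ²) = √(1 − 0.1094) = √0.8906

β = 0.944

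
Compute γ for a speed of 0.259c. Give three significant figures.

γ = 1.04

γ = 1/√(1 − 0.259²) = 1/√0.9329 = 1.035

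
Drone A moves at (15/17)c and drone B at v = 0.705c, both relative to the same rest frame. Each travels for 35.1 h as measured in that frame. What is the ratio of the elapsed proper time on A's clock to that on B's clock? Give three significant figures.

τ_A/τ_B = 0.664

A: γ = 1/√(1 − (15/17)²) = 17/8 = 2.125. B: γ = 1/√(1 − 0.705²) = 1/√0.5030 = 1.410.
τ_A/τ_B = γ_B/γ_A = 1.410/2.125 = 0.6635, so τ_A/τ_B = 0.6635.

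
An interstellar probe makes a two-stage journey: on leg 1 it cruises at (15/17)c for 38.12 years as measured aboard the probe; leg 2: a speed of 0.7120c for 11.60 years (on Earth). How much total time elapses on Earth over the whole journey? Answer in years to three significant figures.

Leg 1: γ = 1/√(1 − (15/17)²) = 17/8 = 2.125; Δt_1 = 2.125 × 38.12 = 81.00 years.
Leg 2: 11.60 years is already measured on Earth.
Total: 81.00 + 11.60 years.

Δt = 92.6 years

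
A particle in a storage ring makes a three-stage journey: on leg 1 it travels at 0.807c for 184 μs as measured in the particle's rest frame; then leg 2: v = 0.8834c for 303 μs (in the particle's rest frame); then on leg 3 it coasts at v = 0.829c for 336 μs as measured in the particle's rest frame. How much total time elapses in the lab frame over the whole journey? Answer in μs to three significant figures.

Δt = 1560 μs

Leg 1: γ = 1/√(1 − 0.807²) = 1/√0.3488 = 1.693; Δt_1 = 1.693 × 184 = 311.6 μs.
Leg 2: γ = 1/√(1 − 0.8834²) = 1/√0.2196 = 2.134; Δt_2 = 2.134 × 303 = 646.6 μs.
Leg 3: γ = 1/√(1 − 0.829²) = 1/√0.3128 = 1.788; Δt_3 = 1.788 × 336 = 600.8 μs.
Total: 311.6 + 646.6 + 600.8 μs.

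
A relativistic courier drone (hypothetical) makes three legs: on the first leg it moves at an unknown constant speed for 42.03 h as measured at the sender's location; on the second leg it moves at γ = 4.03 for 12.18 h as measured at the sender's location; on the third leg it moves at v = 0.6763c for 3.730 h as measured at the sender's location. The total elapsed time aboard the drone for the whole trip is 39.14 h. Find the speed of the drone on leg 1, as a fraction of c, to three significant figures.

β = 0.608

Leg 1: speed unknown; τ_1 = 42.03/γ_1.
Leg 2: γ = 4.03; τ_2 = 12.18/4.030 = 3.022 h.
Leg 3: γ = 1/√(1 − 0.6763²) = 1/√0.5426 = 1.358; τ_3 = 3.730/1.358 = 2.748 h.
Total proper time: τ_1 + 3.022 + 2.748 = 39.14, so τ_1 = 39.14 − 5.770 = 33.37 h.
γ_1 = 42.03/33.37 = 1.260; β = √(1 − 1/γ²) = √0.3696.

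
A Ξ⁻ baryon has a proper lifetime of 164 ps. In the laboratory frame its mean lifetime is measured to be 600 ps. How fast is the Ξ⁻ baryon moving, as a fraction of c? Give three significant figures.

β = 0.962

γ = Δt/τ₀ = 600/164 = 3.659
β = √(1 − 1/γ²) = √(1 − 0.07471) = √0.9253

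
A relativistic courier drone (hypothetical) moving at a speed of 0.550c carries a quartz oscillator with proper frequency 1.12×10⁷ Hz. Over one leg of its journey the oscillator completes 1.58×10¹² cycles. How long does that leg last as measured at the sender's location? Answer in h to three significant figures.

Δt = 46.9 h

γ = 1/√(1 − 0.550²) = 1/√0.6975 = 1.197
Proper time for N cycles: τ = N/f = 1.58×10¹²/(1.12×10⁷) = 1.411×10⁵ s = 39.19 h.
Lab-frame duration Δt = γτ = 1.197 × 39.19 = 46.92 h.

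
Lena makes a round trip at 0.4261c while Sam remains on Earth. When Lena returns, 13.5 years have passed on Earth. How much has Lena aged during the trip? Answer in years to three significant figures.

γ = 1/√(1 − 0.4261²) = 1/√0.8184 = 1.105
Lena's clock measures proper time along the trip: τ = Δt/γ = 13.5/1.105 years.

τ = 12.2 years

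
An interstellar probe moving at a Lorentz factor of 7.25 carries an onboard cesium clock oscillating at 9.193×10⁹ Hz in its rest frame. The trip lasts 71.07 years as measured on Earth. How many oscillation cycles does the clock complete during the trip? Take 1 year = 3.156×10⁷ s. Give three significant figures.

γ = 7.25
The oscillator's own cycle count is N = f × τ where τ is the proper time aboard the probe. τ = Δt/γ = 71.07/7.250 = 9.803 years = 3.094×10⁸ s.
N = 9.193×10⁹ × 3.094×10⁸ = 2.844×10¹⁸.

N = 2.84×10¹⁸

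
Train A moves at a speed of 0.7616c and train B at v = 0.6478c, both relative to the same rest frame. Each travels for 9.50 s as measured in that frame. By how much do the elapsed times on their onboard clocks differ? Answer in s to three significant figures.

|τ_A − τ_B| = 1.08 s

A: γ = 1/√(1 − 0.7616²) = 1/√0.4200 = 1.543; τ_A = 9.50/1.543 = 6.156 s.
B: γ = 1/√(1 − 0.6478²) = 1/√0.5804 = 1.313; τ_B = 9.50/1.313 = 7.237 s.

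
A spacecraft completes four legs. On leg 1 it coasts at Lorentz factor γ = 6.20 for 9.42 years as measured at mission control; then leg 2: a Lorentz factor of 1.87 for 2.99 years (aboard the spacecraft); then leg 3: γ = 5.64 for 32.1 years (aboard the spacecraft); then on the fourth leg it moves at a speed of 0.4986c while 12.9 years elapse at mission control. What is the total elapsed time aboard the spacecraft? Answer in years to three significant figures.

τ = 47.8 years

Leg 1: γ = 6.20; τ_1 = 9.42/6.200 = 1.519 years.
Leg 2: 2.99 years is already measured aboard the spacecraft.
Leg 3: 32.1 years is already measured aboard the spacecraft.
Leg 4: γ = 1/√(1 − 0.4986²) = 1/√0.7514 = 1.154; τ_4 = 12.9/1.154 = 11.18 years.
Total: 1.519 + 2.990 + 32.10 + 11.18 years.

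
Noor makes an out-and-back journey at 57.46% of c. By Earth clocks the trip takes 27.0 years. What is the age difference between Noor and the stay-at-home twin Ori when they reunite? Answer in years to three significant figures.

β = 0.5746; γ = 1/√(1 − 0.5746²) = 1/√0.6698 = 1.222
Noor's elapsed proper time: τ = 27.0/1.222 = 22.10 years.
Age gap = Δt − τ = 27.0 − 22.10 years.

Δt − τ = 4.90 years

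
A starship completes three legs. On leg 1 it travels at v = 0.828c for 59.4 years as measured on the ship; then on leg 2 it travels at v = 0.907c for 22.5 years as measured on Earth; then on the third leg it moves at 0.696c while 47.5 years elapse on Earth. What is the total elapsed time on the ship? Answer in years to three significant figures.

τ = 103 years

Leg 1: 59.4 years is already measured on the ship.
Leg 2: γ = 1/√(1 − 0.907²) = 1/√0.1774 = 2.375; τ_2 = 22.5/2.375 = 9.475 years.
Leg 3: γ = 1/√(1 − 0.696²) = 1/√0.5156 = 1.393; τ_3 = 47.5/1.393 = 34.11 years.
Total: 59.40 + 9.475 + 34.11 years.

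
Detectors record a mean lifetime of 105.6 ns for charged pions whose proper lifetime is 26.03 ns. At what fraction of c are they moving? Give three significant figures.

γ = Δt/τ₀ = 105.6/26.03 = 4.057
β = √(1 − 1/γ²) = √(1 − 0.06076) = √0.9392

β = 0.969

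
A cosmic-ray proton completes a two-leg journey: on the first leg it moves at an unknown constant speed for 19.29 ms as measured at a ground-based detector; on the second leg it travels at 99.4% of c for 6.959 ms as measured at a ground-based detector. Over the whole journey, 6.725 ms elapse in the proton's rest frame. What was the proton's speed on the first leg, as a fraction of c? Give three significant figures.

Leg 1: speed unknown; τ_1 = 19.29/γ_1.
Leg 2: β = 0.994; γ = 1/√(1 − 0.994²) = 1/√0.01196 = 9.142; τ_2 = 6.959/9.142 = 0.7612 ms.
Total proper time: τ_1 + 0.7612 = 6.725, so τ_1 = 6.725 − 0.7612 = 5.964 ms.
γ_1 = 19.29/5.964 = 3.235; β = √(1 − 1/γ²) = √0.9044.

β = 0.951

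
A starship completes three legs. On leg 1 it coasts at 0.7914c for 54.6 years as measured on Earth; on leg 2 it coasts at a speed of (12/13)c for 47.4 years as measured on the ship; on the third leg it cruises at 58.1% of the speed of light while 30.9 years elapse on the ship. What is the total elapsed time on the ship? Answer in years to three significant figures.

Leg 1: γ = 1/√(1 − 0.7914²) = 1/√0.3737 = 1.636; τ_1 = 54.6/1.636 = 33.38 years.
Leg 2: 47.4 years is already measured on the ship.
Leg 3: 30.9 years is already measured on the ship.
Total: 33.38 + 47.40 + 30.90 years.

τ = 112 years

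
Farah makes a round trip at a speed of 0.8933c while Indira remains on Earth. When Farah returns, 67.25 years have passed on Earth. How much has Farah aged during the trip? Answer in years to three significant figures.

τ = 30.2 years

γ = 1/√(1 − 0.8933²) = 1/√0.2020 = 2.225
Farah's clock measures proper time along the trip: τ = Δt/γ = 67.25/2.225 years.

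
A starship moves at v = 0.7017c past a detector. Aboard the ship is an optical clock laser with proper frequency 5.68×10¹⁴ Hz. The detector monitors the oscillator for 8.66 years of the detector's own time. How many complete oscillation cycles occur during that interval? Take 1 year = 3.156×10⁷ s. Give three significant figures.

γ = 1/√(1 − 0.7017²) = 1/√0.5076 = 1.404
During 8.66 years of lab time, the oscillator's proper time advances by τ = Δt/γ = 8.66/1.404 = 6.170 years = 1.947×10⁸ s.
N = f × τ = 5.68×10¹⁴ × 1.947×10⁸ = 1.106×10²³.

N = 1.11×10²³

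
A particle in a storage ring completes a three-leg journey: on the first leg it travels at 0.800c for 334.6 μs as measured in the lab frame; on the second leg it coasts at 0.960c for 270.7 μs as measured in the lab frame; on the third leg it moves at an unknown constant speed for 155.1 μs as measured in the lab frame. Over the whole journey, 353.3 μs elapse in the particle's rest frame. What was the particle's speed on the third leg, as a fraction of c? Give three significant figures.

β = 0.869

Leg 1: γ = 1/√(1 − 0.800²) = 5/3 ≈ 1.667; τ_1 = 334.6/1.667 = 200.8 μs.
Leg 2: γ = 1/√(1 − 0.960²) = 25/7 ≈ 3.571; τ_2 = 270.7/3.571 = 75.80 μs.
Leg 3: speed unknown; τ_3 = 155.1/γ_3.
Total proper time: 200.8 + 75.80 + τ_3 = 353.3, so τ_3 = 353.3 − 276.6 = 76.74 μs.
γ_3 = 155.1/76.74 = 2.021; β = √(1 − 1/γ²) = √0.7552.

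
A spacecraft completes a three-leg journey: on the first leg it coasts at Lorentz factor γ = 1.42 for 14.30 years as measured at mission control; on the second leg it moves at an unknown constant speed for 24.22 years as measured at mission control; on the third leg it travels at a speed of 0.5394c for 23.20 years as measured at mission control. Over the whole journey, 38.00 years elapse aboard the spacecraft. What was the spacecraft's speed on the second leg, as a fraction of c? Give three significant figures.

Leg 1: γ = 1.42; τ_1 = 14.30/1.420 = 10.07 years.
Leg 2: speed unknown; τ_2 = 24.22/γ_2.
Leg 3: γ = 1/√(1 − 0.5394²) = 1/√0.7090 = 1.188; τ_3 = 23.20/1.188 = 19.54 years.
Total proper time: 10.07 + τ_2 + 19.54 = 38.00, so τ_2 = 38.00 − 29.61 = 8.394 years.
γ_2 = 24.22/8.394 = 2.885; β = √(1 − 1/γ²) = √0.8799.

β = 0.938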